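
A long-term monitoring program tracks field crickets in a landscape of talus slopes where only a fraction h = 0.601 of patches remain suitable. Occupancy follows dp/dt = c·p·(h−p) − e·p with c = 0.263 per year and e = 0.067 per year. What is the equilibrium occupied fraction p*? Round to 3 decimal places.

Setting dp/dt = 0 and dividing by p* gives c·(h−p*) = e.
So p* = h − e/c = 0.601 − 0.067/0.263 = 0.601 − 0.2548 = 0.3462.

0.346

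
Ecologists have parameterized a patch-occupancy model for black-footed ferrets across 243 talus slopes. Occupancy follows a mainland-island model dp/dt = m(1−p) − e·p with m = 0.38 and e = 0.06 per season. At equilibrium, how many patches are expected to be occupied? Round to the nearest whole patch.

210

p* = m/(m+e) = 0.38/0.4400 = 0.8636.
Expected occupied patches = N × p* = 243 × 0.8636 = 209.86 ≈ 210.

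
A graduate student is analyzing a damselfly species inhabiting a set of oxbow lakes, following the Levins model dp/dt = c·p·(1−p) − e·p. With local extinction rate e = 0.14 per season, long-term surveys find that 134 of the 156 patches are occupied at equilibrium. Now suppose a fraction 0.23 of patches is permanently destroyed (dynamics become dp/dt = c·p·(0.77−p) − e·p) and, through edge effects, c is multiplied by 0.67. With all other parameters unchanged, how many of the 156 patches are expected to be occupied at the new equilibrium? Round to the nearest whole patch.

87

Observed p* = 134/156 = 0.85897.
Balance c(1−p*) = e gives c = e/(1 − 0.85897) = 0.14/0.14103 = 0.99270.
New p* = 0.77 − e/c = 0.77 − 0.14000/0.66511 = 0.55951.
Expected occupied = 156 × 0.55951 = 87.28 ≈ 87.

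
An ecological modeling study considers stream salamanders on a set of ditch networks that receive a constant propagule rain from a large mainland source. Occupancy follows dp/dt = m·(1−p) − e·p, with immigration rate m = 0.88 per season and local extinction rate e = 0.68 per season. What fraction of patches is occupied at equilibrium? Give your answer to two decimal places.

0.56

At equilibrium the propagule rain into empty patches balances local extinction: m(1−p*) = e·p*.
p* = m/(m+e) = 0.88/(0.88+0.68) = 0.88/1.5600 = 0.5641.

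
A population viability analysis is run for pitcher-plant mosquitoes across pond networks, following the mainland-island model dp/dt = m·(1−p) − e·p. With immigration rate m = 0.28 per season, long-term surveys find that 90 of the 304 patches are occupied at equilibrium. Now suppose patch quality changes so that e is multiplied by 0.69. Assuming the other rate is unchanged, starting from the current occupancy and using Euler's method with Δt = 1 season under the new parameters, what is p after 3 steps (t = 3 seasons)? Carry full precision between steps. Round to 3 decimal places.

0.377

Observed p* = 90/304 = 0.29605.
Balance m(1−p*) = e·p* gives e = m(1−p*)/p* = 0.28×0.70395/0.29605 = 0.66578.
Starting from p₀ = 0.29605; update p ← p + (dp/dt)·Δt with the new parameters.
p: 0.29605 → 0.35716  (Δp = +0.06110)
p: 0.35716 → 0.37308  (Δp = +0.01592)
p: 0.37308 → 0.37723  (Δp = +0.00415)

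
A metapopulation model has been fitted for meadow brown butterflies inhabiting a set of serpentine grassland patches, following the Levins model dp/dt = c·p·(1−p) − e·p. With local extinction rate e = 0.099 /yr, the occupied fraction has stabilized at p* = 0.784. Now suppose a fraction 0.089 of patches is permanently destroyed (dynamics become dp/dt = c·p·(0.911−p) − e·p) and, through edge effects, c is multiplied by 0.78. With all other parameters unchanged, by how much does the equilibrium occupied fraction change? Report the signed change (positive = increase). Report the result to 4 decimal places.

Balance c(1−p*) = e gives c = e/(1 − 0.78400) = 0.099/0.21600 = 0.45833.
New p* = 0.911 − e/c = 0.911 − 0.09900/0.35750 = 0.63408.
Δp* = 0.63408 − 0.78400 = -0.14992.

-0.1499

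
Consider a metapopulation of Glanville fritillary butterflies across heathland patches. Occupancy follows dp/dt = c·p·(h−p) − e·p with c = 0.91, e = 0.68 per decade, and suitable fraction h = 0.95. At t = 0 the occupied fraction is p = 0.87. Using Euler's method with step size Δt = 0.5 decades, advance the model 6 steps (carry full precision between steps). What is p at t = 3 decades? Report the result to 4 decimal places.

Update rule: p ← p + [c·p·(h−p) − e·p]·Δt with Δt = 0.5.
t = 0.5: p = 0.87000 + (-0.26413) = 0.60587
t = 1: p = 0.60587 + (-0.11113) = 0.49474
t = 1.5: p = 0.49474 + (-0.06573) = 0.42901
t = 2: p = 0.42901 + (-0.04417) = 0.38484
t = 2.5: p = 0.38484 + (-0.03189) = 0.35296
t = 3: p = 0.35296 + (-0.02412) = 0.32883

0.3288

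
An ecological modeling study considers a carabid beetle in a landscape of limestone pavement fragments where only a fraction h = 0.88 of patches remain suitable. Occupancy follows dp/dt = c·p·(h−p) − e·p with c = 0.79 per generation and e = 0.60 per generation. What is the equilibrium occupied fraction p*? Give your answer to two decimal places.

0.12

Setting dp/dt = 0 and dividing by p* gives c·(h−p*) = e.
So p* = h − e/c = 0.88 − 0.60/0.79 = 0.88 − 0.7595 = 0.1205.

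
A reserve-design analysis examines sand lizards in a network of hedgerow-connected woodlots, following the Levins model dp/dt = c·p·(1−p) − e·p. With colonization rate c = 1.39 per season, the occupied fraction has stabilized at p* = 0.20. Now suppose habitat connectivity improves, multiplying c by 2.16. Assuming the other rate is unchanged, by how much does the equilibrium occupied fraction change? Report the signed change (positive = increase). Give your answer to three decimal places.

Balance c(1−p*) = e gives e = 1.39×(1 − 0.20000) = 1.11200.
New p* = 1 − e/c = 1 − 1.11200/3.00240 = 0.62963.
Δp* = 0.62963 − 0.20000 = +0.42963.

0.430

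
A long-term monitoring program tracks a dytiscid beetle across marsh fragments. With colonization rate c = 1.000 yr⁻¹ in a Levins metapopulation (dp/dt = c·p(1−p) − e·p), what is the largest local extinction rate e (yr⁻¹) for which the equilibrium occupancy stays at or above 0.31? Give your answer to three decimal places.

0.690

1 − e/c ≥ 0.31 ⇒ e ≤ c(1 − 0.31) = 1.000 × 0.6900.
e_max = 0.6900.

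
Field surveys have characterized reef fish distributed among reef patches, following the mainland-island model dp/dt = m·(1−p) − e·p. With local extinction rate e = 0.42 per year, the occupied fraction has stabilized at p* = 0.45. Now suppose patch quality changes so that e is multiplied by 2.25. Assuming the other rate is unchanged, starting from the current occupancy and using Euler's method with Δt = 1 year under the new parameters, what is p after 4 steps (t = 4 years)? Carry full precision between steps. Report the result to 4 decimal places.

Balance m(1−p*) = e·p* gives m = e·p*/(1−p*) = 0.42×0.45000/0.55000 = 0.34364.
Starting from p₀ = 0.45000; update p ← p + (dp/dt)·Δt with the new parameters.
step 1: Δp = -0.23625, p = 0.21375
step 2: Δp = +0.06819, p = 0.28194
step 3: Δp = -0.01968, p = 0.26226
step 4: Δp = +0.00568, p = 0.26794

0.2679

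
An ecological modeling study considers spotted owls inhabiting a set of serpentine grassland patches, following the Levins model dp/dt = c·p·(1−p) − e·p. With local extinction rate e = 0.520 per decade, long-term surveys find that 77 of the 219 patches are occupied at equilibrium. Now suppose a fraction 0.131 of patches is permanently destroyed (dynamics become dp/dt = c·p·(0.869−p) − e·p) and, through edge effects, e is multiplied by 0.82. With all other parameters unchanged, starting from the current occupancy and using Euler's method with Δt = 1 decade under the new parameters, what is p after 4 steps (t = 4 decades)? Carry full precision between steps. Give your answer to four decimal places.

Observed p* = 77/219 = 0.35160.
Balance c(1−p*) = e gives c = e/(1 − 0.35160) = 0.520/0.64840 = 0.80197.
Starting from p₀ = 0.35160; update p ← p + (dp/dt)·Δt with the new parameters.
p: 0.35160 → 0.34757  (Δp = -0.00403)
p: 0.34757 → 0.34471  (Δp = -0.00286)
p: 0.34471 → 0.34266  (Δp = -0.00205)
p: 0.34266 → 0.34119  (Δp = -0.00147)

0.3412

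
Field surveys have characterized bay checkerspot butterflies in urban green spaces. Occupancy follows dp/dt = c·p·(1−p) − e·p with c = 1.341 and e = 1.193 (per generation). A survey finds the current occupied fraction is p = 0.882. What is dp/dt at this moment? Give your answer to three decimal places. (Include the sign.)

Colonization term: c·p·(1−p) = 1.341×0.882×0.1180 = 0.13957.
Extinction term: e·p = 1.05223.
dp/dt = 0.13957 − 1.05223 = -0.91266.

-0.913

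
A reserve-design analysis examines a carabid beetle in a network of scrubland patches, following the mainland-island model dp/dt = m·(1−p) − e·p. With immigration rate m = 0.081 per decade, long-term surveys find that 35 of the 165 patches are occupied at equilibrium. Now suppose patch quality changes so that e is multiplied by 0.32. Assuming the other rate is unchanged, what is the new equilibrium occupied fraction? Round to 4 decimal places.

Observed p* = 35/165 = 0.21212.
Balance m(1−p*) = e·p* gives e = m(1−p*)/p* = 0.081×0.78788/0.21212 = 0.30086.
New p* = m/(m+e) = 0.08100/(0.08100+0.09628) = 0.45690.

0.4569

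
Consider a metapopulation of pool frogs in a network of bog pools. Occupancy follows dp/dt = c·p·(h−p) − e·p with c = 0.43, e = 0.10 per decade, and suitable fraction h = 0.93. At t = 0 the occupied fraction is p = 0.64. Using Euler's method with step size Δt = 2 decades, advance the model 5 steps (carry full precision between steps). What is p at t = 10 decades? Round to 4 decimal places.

Update rule: p ← p + [c·p·(h−p) − e·p]·Δt with Δt = 2.
t = 2: p = 0.64000 + (+0.03162) = 0.67162
t = 4: p = 0.67162 + (+0.01492) = 0.68653
t = 6: p = 0.68653 + (+0.00644) = 0.69297
t = 8: p = 0.69297 + (+0.00266) = 0.69564
t = 10: p = 0.69564 + (+0.00108) = 0.69672

0.6967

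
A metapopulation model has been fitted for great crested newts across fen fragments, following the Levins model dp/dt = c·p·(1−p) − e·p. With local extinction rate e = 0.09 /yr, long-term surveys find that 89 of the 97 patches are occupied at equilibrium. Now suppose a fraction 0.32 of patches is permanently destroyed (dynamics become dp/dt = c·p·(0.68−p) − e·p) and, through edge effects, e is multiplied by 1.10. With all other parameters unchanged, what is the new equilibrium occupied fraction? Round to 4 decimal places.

Observed p* = 89/97 = 0.91753.
Balance c(1−p*) = e gives c = e/(1 − 0.91753) = 0.09/0.08247 = 1.09131.
New p* = 0.68 − e/c = 0.68 − 0.09900/1.09131 = 0.58928.

0.5893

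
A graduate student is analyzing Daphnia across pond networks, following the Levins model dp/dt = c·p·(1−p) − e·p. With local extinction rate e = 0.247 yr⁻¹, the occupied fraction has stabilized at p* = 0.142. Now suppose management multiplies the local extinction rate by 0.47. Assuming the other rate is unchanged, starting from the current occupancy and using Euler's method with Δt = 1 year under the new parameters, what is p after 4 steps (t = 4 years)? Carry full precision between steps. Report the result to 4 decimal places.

0.2254

Balance c(1−p*) = e gives c = e/(1 − 0.14200) = 0.247/0.85800 = 0.28788.
Starting from p₀ = 0.14200; update p ← p + (dp/dt)·Δt with the new parameters.
  1  |  dp/dt·Δt = +0.018589  |  p_1 = 0.160589
  2  |  dp/dt·Δt = +0.020163  |  p_2 = 0.180753
  3  |  dp/dt·Δt = +0.021646  |  p_3 = 0.202398
  4  |  dp/dt·Δt = +0.022977  |  p_4 = 0.225375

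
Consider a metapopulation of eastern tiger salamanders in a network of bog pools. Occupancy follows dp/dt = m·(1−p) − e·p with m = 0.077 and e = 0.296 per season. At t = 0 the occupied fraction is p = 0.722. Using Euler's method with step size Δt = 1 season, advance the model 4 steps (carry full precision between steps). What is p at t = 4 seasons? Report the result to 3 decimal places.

Update rule: p ← p + [m·(1−p) − e·p]·Δt with Δt = 1.
t = 1: p = 0.72200 + (-0.19231) = 0.52969
t = 2: p = 0.52969 + (-0.12058) = 0.40912
t = 3: p = 0.40912 + (-0.07560) = 0.33352
t = 4: p = 0.33352 + (-0.04740) = 0.28612

0.286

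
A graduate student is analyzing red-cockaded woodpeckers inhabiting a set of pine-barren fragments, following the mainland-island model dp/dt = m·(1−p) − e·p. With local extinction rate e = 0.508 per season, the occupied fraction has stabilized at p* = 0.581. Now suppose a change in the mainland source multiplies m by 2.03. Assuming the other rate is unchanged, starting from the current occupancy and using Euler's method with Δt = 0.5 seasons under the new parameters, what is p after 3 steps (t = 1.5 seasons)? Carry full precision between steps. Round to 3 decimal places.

Balance m(1−p*) = e·p* gives m = e·p*/(1−p*) = 0.508×0.58100/0.41900 = 0.70441.
Starting from p₀ = 0.58100; update p ← p + (dp/dt)·Δt with the new parameters.
step 1: Δp = +0.15200, p = 0.73300
step 2: Δp = +0.00472, p = 0.73772
step 3: Δp = +0.00015, p = 0.73786

0.738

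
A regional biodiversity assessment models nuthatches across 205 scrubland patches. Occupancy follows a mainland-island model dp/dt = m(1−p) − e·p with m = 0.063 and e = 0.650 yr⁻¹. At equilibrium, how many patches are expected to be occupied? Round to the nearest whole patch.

18

p* = m/(m+e) = 0.063/0.7130 = 0.0884.
Expected occupied patches = N × p* = 205 × 0.0884 = 18.11 ≈ 18.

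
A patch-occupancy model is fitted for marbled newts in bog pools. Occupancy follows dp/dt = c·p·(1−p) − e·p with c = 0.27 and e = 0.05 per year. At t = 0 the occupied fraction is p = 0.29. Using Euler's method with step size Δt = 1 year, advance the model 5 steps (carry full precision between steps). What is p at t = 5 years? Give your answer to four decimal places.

Update rule: p ← p + [c·p·(1−p) − e·p]·Δt with Δt = 1.
p: 0.29000 → 0.33109  (Δp = +0.04109)
p: 0.33109 → 0.37434  (Δp = +0.04324)
p: 0.37434 → 0.41885  (Δp = +0.04452)
p: 0.41885 → 0.46363  (Δp = +0.04478)
p: 0.46363 → 0.50760  (Δp = +0.04396)

0.5076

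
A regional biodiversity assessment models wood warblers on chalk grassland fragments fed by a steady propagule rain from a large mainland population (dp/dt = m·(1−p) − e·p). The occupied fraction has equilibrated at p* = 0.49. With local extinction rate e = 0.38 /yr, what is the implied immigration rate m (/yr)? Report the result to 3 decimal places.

0.365

At equilibrium m(1−p*) = e·p*, so m = e·p*/(1−p*).
m = 0.38 × 0.49 / 0.5100 = 0.1862/0.5100 = 0.3651.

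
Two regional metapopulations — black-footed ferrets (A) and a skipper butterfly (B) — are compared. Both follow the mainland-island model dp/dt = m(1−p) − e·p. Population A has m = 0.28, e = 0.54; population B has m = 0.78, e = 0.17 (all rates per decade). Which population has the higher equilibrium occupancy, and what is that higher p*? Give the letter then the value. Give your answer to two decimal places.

B, 0.82

A: p*_A = m/(m+e) = 0.28/0.8200 = 0.3415.
B: p*_B = 0.78/0.9500 = 0.8211.
B is higher at 0.8211.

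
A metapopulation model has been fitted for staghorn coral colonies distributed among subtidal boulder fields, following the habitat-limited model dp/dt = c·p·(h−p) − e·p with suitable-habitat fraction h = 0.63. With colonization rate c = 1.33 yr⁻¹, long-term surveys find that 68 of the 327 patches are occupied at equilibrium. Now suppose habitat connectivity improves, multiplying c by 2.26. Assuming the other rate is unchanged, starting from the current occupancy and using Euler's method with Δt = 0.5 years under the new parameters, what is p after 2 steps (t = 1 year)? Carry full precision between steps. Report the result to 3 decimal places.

Observed p* = 68/327 = 0.20795.
Balance c(h−p*) = e gives e = 1.33×(0.63 − 0.20795) = 0.56133.
Starting from p₀ = 0.20795; update p ← p + (dp/dt)·Δt with the new parameters.
p: 0.20795 → 0.28149  (Δp = +0.07354)
p: 0.28149 → 0.34992  (Δp = +0.06843)

0.350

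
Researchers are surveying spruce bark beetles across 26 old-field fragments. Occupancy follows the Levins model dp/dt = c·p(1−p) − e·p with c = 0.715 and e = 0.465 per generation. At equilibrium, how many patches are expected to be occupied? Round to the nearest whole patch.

9

p* = 1 − e/c = 1 − 0.465/0.715 = 0.3497.
Expected occupied patches = N × p* = 26 × 0.3497 = 9.09 ≈ 9.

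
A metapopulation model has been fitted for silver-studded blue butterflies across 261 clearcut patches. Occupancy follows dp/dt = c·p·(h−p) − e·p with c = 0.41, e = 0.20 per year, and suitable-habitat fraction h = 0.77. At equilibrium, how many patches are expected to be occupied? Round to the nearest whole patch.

74

p* = h − e/c = 0.77 − 0.4878 = 0.2822.
Expected occupied patches = N × p* = 261 × 0.2822 = 73.65 ≈ 74.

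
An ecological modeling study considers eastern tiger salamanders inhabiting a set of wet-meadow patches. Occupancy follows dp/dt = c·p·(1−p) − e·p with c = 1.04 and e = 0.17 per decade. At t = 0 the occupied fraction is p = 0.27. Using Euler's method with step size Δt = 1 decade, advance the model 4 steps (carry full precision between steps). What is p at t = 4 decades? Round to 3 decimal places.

0.819

Update rule: p ← p + [c·p·(1−p) − e·p]·Δt with Δt = 1.
p: 0.27000 → 0.42908  (Δp = +0.15908)
p: 0.42908 → 0.61091  (Δp = +0.18183)
p: 0.61091 → 0.75426  (Δp = +0.14335)
p: 0.75426 → 0.81880  (Δp = +0.06454)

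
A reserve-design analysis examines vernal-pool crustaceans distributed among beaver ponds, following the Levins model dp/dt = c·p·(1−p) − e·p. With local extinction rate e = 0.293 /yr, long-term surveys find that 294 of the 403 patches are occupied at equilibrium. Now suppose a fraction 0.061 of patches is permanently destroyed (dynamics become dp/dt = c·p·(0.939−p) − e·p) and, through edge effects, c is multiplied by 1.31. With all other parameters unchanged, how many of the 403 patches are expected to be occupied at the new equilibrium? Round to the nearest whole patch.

295

Observed p* = 294/403 = 0.72953.
Balance c(1−p*) = e gives c = e/(1 − 0.72953) = 0.293/0.27047 = 1.08330.
New p* = 0.939 − e/c = 0.939 − 0.29300/1.41912 = 0.73253.
Expected occupied = 403 × 0.73253 = 295.21 ≈ 295.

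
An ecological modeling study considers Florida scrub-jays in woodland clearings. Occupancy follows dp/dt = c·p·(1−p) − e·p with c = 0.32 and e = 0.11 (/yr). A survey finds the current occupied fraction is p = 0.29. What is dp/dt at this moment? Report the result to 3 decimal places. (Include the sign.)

Colonization term: c·p·(1−p) = 0.32×0.29×0.7100 = 0.06589.
Extinction term: e·p = 0.03190.
dp/dt = 0.06589 − 0.03190 = 0.03399.

0.034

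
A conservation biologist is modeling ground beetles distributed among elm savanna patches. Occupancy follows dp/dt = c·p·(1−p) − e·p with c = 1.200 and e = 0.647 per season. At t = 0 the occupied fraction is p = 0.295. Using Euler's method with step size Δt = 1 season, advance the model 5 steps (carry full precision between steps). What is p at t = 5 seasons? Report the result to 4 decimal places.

Update rule: p ← p + [c·p·(1−p) − e·p]·Δt with Δt = 1.
p: 0.29500 → 0.35370  (Δp = +0.05871)
p: 0.35370 → 0.39918  (Δp = +0.04547)
p: 0.39918 → 0.42871  (Δp = +0.02953)
p: 0.42871 → 0.44524  (Δp = +0.01653)
p: 0.44524 → 0.45357  (Δp = +0.00833)

0.4536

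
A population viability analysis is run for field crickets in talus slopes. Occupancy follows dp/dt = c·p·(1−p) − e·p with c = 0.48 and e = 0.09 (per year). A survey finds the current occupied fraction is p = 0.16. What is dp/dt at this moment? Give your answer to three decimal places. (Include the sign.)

0.050

Colonization term: c·p·(1−p) = 0.48×0.16×0.8400 = 0.06451.
Extinction term: e·p = 0.01440.
dp/dt = 0.06451 − 0.01440 = 0.05011.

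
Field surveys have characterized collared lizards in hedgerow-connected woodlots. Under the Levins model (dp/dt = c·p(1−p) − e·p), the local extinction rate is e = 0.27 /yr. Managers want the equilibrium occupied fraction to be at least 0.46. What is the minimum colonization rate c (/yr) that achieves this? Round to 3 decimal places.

p* = 1 − e/c ≥ 0.46 requires e/c ≤ 0.5400, i.e. c ≥ e/0.5400.
c_min = 0.27/0.5400 = 0.5000.

0.500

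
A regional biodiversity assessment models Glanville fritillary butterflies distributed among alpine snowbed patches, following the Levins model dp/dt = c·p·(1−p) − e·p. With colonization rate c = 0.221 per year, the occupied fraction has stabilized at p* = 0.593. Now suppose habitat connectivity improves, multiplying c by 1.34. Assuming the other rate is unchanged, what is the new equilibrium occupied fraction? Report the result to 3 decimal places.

Balance c(1−p*) = e gives e = 0.221×(1 − 0.59300) = 0.08995.
New p* = 1 − e/c = 1 − 0.08995/0.29614 = 0.69626.

0.696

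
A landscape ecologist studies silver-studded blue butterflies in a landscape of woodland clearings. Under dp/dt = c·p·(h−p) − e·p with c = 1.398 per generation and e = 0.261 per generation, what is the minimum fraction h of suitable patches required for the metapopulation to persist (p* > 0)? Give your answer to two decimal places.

0.19

p* = h − e/c is positive only when h > e/c.
h_min = e/c = 0.261/1.398 = 0.1867.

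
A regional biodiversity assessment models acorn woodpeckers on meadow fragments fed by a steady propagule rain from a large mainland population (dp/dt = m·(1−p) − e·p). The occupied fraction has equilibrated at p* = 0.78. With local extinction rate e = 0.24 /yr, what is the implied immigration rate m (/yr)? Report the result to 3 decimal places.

0.851

At equilibrium m(1−p*) = e·p*, so m = e·p*/(1−p*).
m = 0.24 × 0.78 / 0.2200 = 0.1872/0.2200 = 0.8509.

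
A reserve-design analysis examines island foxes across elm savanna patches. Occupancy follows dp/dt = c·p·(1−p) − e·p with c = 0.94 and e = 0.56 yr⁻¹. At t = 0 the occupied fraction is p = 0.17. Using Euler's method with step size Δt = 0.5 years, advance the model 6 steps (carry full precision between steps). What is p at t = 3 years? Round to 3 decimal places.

Update rule: p ← p + [c·p·(1−p) − e·p]·Δt with Δt = 0.5.
p: 0.17000 → 0.18872  (Δp = +0.01872)
p: 0.18872 → 0.20783  (Δp = +0.01912)
p: 0.20783 → 0.22702  (Δp = +0.01919)
p: 0.22702 → 0.24593  (Δp = +0.01891)
p: 0.24593 → 0.26423  (Δp = +0.01830)
p: 0.26423 → 0.28162  (Δp = +0.01739)

0.282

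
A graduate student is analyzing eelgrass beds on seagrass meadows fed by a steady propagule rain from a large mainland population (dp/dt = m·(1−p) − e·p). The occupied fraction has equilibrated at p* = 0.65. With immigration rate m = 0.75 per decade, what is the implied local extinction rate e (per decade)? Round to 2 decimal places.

0.40

At equilibrium m(1−p*) = e·p*, so e = m(1−p*)/p*.
e = 0.75 × 0.3500 / 0.65 = 0.4038.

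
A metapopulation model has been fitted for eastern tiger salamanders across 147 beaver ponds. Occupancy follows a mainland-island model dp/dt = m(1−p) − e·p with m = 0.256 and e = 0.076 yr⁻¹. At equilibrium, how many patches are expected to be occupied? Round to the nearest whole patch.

113

p* = m/(m+e) = 0.256/0.3320 = 0.7711.
Expected occupied patches = N × p* = 147 × 0.7711 = 113.35 ≈ 113.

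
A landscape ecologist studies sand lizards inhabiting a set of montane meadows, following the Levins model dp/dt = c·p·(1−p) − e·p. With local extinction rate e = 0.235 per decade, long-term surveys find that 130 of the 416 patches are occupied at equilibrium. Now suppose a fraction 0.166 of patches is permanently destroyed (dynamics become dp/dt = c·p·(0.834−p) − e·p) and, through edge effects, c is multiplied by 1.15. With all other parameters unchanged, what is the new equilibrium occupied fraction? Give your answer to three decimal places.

Observed p* = 130/416 = 0.31250.
Balance c(1−p*) = e gives c = e/(1 − 0.31250) = 0.235/0.68750 = 0.34182.
New p* = 0.834 − e/c = 0.834 − 0.23500/0.39309 = 0.23617.

0.236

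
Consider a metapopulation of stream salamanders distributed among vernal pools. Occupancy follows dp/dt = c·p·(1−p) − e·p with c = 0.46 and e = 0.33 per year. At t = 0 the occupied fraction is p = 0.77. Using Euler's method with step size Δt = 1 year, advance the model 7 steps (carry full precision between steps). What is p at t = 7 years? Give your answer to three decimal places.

0.358

Update rule: p ← p + [c·p·(1−p) − e·p]·Δt with Δt = 1.
step 1: Δp = -0.17263, p = 0.59737
step 2: Δp = -0.08649, p = 0.51087
step 3: Δp = -0.05364, p = 0.45723
step 4: Δp = -0.03673, p = 0.42050
step 5: Δp = -0.02667, p = 0.39383
step 6: Δp = -0.02015, p = 0.37368
step 7: Δp = -0.01565, p = 0.35803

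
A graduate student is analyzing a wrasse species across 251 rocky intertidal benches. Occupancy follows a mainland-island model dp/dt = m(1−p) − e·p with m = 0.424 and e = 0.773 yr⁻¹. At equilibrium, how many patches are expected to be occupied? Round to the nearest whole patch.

89

p* = m/(m+e) = 0.424/1.1970 = 0.3542.
Expected occupied patches = N × p* = 251 × 0.3542 = 88.91 ≈ 89.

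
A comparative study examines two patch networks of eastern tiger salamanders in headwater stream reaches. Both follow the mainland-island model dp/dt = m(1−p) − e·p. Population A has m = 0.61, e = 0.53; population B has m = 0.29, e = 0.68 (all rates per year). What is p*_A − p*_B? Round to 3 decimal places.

0.236

A: p*_A = m/(m+e) = 0.61/1.1400 = 0.5351.
B: p*_B = 0.29/0.9700 = 0.2990.
p*_A − p*_B = 0.5351 − 0.2990 = 0.2361.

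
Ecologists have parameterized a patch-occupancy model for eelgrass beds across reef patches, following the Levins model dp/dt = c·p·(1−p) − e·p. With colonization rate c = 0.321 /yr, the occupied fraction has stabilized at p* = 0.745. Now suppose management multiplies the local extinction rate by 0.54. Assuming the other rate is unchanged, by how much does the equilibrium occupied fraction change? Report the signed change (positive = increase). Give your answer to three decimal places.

Balance c(1−p*) = e gives e = 0.321×(1 − 0.74500) = 0.08185.
New p* = 1 − e/c = 1 − 0.04420/0.32100 = 0.86231.
Δp* = 0.86231 − 0.74500 = +0.11731.

0.117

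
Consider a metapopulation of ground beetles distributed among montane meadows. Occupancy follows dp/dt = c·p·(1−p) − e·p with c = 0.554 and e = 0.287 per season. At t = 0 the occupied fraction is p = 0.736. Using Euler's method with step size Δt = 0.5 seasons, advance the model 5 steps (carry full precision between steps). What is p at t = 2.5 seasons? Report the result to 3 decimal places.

Update rule: p ← p + [c·p·(1−p) − e·p]·Δt with Δt = 0.5.
p: 0.73600 → 0.68421  (Δp = -0.05179)
p: 0.68421 → 0.64587  (Δp = -0.03833)
p: 0.64587 → 0.61655  (Δp = -0.02933)
p: 0.61655 → 0.59356  (Δp = -0.02299)
p: 0.59356 → 0.57521  (Δp = -0.01835)

0.575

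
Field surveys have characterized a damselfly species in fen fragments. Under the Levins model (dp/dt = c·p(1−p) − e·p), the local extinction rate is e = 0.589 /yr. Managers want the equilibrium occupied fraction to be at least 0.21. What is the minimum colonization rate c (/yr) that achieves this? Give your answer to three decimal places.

0.746

p* = 1 − e/c ≥ 0.21 requires e/c ≤ 0.7900, i.e. c ≥ e/0.7900.
c_min = 0.589/0.7900 = 0.7456.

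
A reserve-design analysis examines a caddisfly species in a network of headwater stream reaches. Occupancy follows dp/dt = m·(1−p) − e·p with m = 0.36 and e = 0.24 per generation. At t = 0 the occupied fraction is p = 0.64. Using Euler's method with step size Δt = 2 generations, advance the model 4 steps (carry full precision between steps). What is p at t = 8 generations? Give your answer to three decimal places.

0.600

Update rule: p ← p + [m·(1−p) − e·p]·Δt with Δt = 2.
  1  |  dp/dt·Δt = -0.048000  |  p_1 = 0.592000
  2  |  dp/dt·Δt = +0.009600  |  p_2 = 0.601600
  3  |  dp/dt·Δt = -0.001920  |  p_3 = 0.599680
  4  |  dp/dt·Δt = +0.000384  |  p_4 = 0.600064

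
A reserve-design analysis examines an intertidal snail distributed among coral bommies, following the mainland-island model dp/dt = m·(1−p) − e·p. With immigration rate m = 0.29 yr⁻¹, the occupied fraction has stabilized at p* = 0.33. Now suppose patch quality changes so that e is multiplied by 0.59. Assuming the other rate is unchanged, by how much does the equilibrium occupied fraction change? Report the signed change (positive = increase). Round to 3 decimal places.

Balance m(1−p*) = e·p* gives e = m(1−p*)/p* = 0.29×0.67000/0.33000 = 0.58879.
New p* = m/(m+e) = 0.29000/(0.29000+0.34739) = 0.45498.
Δp* = 0.45498 − 0.33000 = +0.12498.

0.125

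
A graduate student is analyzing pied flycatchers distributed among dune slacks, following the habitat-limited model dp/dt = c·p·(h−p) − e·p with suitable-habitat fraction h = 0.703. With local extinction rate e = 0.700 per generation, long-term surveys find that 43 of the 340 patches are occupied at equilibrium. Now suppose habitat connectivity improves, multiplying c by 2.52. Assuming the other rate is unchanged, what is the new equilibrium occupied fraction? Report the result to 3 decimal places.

0.474

Observed p* = 43/340 = 0.12647.
Balance c(h−p*) = e gives c = e/(0.703 − 0.12647) = 0.700/0.57653 = 1.21416.
New p* = 0.703 − e/c = 0.703 − 0.70000/3.05968 = 0.47422.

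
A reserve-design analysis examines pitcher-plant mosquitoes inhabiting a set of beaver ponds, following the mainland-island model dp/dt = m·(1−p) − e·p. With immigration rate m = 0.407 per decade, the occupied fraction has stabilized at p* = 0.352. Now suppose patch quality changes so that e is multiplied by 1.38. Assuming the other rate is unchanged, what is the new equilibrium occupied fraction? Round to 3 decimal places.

0.282

Balance m(1−p*) = e·p* gives e = m(1−p*)/p* = 0.407×0.64800/0.35200 = 0.74925.
New p* = m/(m+e) = 0.40700/(0.40700+1.03396) = 0.28245.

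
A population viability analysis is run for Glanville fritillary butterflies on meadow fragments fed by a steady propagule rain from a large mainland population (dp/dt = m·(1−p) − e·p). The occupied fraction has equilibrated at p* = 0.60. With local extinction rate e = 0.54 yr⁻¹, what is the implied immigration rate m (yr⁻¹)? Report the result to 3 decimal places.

0.810

At equilibrium m(1−p*) = e·p*, so m = e·p*/(1−p*).
m = 0.54 × 0.60 / 0.4000 = 0.3240/0.4000 = 0.8100.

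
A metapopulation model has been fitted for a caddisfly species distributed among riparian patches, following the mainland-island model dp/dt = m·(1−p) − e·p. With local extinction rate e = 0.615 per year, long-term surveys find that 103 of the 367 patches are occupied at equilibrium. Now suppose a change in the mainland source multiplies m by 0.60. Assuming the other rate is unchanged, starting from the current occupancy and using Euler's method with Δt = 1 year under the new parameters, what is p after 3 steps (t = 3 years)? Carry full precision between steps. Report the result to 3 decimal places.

0.191

Observed p* = 103/367 = 0.28065.
Balance m(1−p*) = e·p* gives m = e·p*/(1−p*) = 0.615×0.28065/0.71935 = 0.23994.
Starting from p₀ = 0.28065; update p ← p + (dp/dt)·Δt with the new parameters.
p: 0.28065 → 0.21161  (Δp = -0.06904)
p: 0.21161 → 0.19497  (Δp = -0.01664)
p: 0.19497 → 0.19096  (Δp = -0.00401)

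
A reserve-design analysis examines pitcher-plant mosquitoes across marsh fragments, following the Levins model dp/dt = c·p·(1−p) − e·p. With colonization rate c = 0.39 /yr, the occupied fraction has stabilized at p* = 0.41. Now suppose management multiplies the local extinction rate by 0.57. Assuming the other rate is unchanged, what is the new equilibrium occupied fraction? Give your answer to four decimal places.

Balance c(1−p*) = e gives e = 0.39×(1 − 0.41000) = 0.23010.
New p* = 1 − e/c = 1 − 0.13116/0.39000 = 0.66369.

0.6637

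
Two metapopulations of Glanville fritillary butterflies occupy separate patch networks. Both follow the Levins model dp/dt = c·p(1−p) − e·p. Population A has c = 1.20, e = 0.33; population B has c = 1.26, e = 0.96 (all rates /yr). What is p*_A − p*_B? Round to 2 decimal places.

0.49

A: p*_A = 1 − 0.33/1.20 = 0.7250.
B: p*_B = 1 − 0.96/1.26 = 0.2381.
p*_A − p*_B = 0.7250 − 0.2381 = 0.4869.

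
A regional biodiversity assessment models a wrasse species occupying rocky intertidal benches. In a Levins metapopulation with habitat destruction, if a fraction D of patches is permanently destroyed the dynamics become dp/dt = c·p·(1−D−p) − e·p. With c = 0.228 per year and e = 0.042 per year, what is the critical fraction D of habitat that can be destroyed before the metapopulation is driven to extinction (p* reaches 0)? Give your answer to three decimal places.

0.816

The nontrivial equilibrium is p* = (1−D) − e/c; extinction occurs when this hits zero.
So D_crit = 1 − e/c = 1 − 0.042/0.228 = 1 − 0.1842 = 0.8158.
This equals the undisturbed p*, a classic result of Lande's extension.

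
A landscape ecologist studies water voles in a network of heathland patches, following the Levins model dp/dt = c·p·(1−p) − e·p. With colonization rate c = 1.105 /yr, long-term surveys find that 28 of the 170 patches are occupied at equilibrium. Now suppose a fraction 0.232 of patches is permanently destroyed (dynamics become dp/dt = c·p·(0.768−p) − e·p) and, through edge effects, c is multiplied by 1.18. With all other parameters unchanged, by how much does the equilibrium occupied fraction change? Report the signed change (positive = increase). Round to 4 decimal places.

-0.1046

Observed p* = 28/170 = 0.16471.
Balance c(1−p*) = e gives e = 1.105×(1 − 0.16471) = 0.92300.
New p* = 0.768 − e/c = 0.768 − 0.92300/1.30390 = 0.06012.
Δp* = 0.06012 − 0.16471 = -0.10459.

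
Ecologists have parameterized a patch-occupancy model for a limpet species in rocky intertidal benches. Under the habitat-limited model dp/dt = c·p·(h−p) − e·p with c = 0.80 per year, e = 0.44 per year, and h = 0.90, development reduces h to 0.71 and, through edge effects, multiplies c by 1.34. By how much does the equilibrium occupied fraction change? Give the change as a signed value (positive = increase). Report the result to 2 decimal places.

Before: p* = h − e/c = 0.90 − 0.44/0.80 = 0.90 − 0.5500 = 0.3500.
After: c = 1.072, e = 0.44, h = 0.71; p* = 0.71 − 0.44/1.072 = 0.2996.
Δp* = 0.2996 − 0.3500 = -0.0504.

-0.05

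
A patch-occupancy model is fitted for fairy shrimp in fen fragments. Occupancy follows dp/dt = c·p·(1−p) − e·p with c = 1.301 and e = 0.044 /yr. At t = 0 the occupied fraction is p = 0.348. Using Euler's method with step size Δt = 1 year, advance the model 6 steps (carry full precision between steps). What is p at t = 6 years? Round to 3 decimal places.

Update rule: p ← p + [c·p·(1−p) − e·p]·Δt with Δt = 1.
t = 1: p = 0.34800 + (+0.27988) = 0.62788
t = 2: p = 0.62788 + (+0.27635) = 0.90423
t = 3: p = 0.90423 + (+0.07288) = 0.97711
t = 4: p = 0.97711 + (-0.01389) = 0.96322
t = 5: p = 0.96322 + (+0.00371) = 0.96693
t = 6: p = 0.96693 + (-0.00094) = 0.96599

0.966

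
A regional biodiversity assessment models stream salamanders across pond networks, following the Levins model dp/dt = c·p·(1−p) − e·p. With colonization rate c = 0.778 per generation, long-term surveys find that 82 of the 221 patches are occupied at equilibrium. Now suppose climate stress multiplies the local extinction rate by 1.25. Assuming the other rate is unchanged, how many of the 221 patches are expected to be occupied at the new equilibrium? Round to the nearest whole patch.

Observed p* = 82/221 = 0.37104.
Balance c(1−p*) = e gives e = 0.778×(1 − 0.37104) = 0.48933.
New p* = 1 − e/c = 1 − 0.61166/0.77800 = 0.21380.
Expected occupied = 221 × 0.21380 = 47.25 ≈ 47.

47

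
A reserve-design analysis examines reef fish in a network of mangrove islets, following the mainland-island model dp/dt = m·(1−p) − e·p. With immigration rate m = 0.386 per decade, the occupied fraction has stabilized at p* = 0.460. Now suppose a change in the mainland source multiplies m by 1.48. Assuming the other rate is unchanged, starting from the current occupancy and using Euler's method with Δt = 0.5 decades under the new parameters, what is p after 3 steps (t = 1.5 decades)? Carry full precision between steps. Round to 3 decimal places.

0.546

Balance m(1−p*) = e·p* gives e = m(1−p*)/p* = 0.386×0.54000/0.46000 = 0.45313.
Starting from p₀ = 0.46000; update p ← p + (dp/dt)·Δt with the new parameters.
t = 0.5: p = 0.46000 + (+0.05003) = 0.51003
t = 1: p = 0.51003 + (+0.02440) = 0.53443
t = 1.5: p = 0.53443 + (+0.01190) = 0.54633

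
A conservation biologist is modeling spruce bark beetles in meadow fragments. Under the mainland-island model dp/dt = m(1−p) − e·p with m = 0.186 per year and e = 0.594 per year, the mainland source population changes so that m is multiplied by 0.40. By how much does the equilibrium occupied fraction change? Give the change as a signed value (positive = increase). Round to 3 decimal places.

-0.127

Before: p* = 0.186/(0.186+0.594) = 0.2385.
After: m = 0.0744, e = 0.594; p* = 0.0744/0.6684 = 0.1113.
Δp* = 0.1113 − 0.2385 = -0.1272.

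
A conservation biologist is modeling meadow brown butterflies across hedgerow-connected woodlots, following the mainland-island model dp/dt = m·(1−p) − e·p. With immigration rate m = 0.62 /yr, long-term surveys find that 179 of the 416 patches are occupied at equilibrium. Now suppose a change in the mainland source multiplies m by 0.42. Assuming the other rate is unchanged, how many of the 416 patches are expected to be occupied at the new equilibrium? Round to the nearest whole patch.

Observed p* = 179/416 = 0.43029.
Balance m(1−p*) = e·p* gives e = m(1−p*)/p* = 0.62×0.56971/0.43029 = 0.82089.
New p* = m/(m+e) = 0.26040/(0.26040+0.82089) = 0.24082.
Expected occupied = 416 × 0.24082 = 100.18 ≈ 100.

100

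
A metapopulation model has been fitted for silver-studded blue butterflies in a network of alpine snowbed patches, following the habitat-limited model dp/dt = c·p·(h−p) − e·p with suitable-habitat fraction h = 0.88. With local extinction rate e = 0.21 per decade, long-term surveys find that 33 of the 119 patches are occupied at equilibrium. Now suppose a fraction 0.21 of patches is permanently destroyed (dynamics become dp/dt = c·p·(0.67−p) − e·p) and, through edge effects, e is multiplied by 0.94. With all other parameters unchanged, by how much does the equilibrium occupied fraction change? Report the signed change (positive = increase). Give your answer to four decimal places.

-0.1738

Observed p* = 33/119 = 0.27731.
Balance c(h−p*) = e gives c = e/(0.88 − 0.27731) = 0.21/0.60269 = 0.34844.
New p* = 0.67 − e/c = 0.67 − 0.19740/0.34844 = 0.10347.
Δp* = 0.10347 − 0.27731 = -0.17384.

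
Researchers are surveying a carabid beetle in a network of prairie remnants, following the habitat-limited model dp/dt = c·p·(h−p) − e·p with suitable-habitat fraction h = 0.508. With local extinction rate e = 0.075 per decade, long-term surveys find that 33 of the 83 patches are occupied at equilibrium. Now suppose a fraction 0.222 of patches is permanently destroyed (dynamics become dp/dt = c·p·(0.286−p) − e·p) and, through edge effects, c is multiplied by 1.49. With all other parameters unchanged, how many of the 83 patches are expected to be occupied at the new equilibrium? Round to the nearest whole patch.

18

Observed p* = 33/83 = 0.39759.
Balance c(h−p*) = e gives c = e/(0.508 − 0.39759) = 0.075/0.11041 = 0.67929.
New p* = 0.286 − e/c = 0.286 − 0.07500/1.01214 = 0.21190.
Expected occupied = 83 × 0.21190 = 17.59 ≈ 18.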